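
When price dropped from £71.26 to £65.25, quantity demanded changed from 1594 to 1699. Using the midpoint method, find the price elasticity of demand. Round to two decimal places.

-0.72

%Δq = (1699 − 1594)/[(1594 + 1699)/2] = 105/1646.5 ≈ 0.0638.
%ΔP = (65.25 − 71.26)/[(71.26 + 65.25)/2] = -6.01/68.255 ≈ -0.0881.
Arc elasticity E = %Δq/%ΔP ≈ 0.0638/-0.0881 ≈ -0.72.
|E| < 1: demand is inelastic over this range.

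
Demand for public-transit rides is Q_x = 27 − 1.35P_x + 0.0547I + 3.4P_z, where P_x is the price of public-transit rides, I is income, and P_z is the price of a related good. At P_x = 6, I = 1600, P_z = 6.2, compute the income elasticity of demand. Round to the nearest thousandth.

Substituting, Q_x = 27 − 1.35(6) + 0.0547(1600) + 3.4(6.2) = 27 − 8.1 + 87.52 + 21.08 = 127.5.
∂Q_x/∂I = +0.0547, so E_I = 0.0547·(1600/127.5) ≈ 0.686.
E_I ∈ (0,1): normal good (necessity).

0.686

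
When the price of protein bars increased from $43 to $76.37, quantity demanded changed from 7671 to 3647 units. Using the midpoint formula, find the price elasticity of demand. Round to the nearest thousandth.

-1.272

%ΔQ = (3647 − 7671)/[(7671 + 3647)/2] = -4024/5659 ≈ -0.7111.
%Δp = (76.37 − 43)/[(43 + 76.37)/2] = 33.37/59.685 ≈ 0.5591.
Arc elasticity E = %ΔQ/%Δp ≈ -0.7111/0.5591 ≈ -1.272.
|E| > 1: demand is elastic over this range.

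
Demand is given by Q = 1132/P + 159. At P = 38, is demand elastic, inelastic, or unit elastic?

At P = 38, Q = 188.7895.
dQ/dP = −1132/P² = −0.7839.
Point elasticity E = (dQ/dP)·(P/Q) = -0.7839 × 38/188.7895 ≈ -0.158.
|E| ≈ 0.158 < 1, so demand is inelastic.

inelastic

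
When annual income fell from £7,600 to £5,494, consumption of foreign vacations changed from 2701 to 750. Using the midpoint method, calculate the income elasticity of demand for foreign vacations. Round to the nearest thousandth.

3.515

%ΔQ = (750 − 2701)/[(2701+750)/2] = -1951/1725.5 ≈ -1.1307.
%ΔY = (5,494 − 7,600)/[(7,600+5,494)/2] = -2106/6547 ≈ -0.3217.
E_I = %ΔQ/%ΔY ≈ 3.515.
E_I > 1: normal good (luxury).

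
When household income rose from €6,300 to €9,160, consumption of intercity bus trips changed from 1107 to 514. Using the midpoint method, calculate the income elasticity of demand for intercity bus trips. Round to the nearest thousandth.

%ΔQ = (514 − 1107)/[(1107+514)/2] = -593/810.5 ≈ -0.7316.
%ΔI = (9,160 − 6,300)/[(6,300+9,160)/2] = 2860/7730 ≈ 0.3700.
E_I = %ΔQ/%ΔI ≈ -1.977.
E_I < 0: inferior good.

-1.977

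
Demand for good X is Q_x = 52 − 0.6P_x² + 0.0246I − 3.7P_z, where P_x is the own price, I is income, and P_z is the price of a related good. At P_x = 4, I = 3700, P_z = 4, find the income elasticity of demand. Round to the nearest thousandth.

0.767

Substituting, Q_x = 52 − 0.6(4)² + 0.0246(3700) − 3.7(4) = 52 − 9.6 + 91.02 − 14.8 = 118.62.
∂Q_x/∂I = +0.0246, so E_I = 0.0246·(3700/118.62) ≈ 0.767.
E_I ∈ (0,1): normal good (necessity).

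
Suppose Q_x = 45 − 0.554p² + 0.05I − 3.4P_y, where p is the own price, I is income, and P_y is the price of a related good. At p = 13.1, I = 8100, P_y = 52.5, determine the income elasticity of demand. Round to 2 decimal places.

2.30

First evaluate Q_x: 45 − 0.554(13.1)² + 0.05(8100) − 3.4(52.5) = 45 − 95.0719 + 405 − 178.5 = 176.4281.
∂Q_x/∂I = +0.05, so E_I = 0.05·(8100/176.4281) ≈ 2.30.
E_I > 1: normal good (luxury).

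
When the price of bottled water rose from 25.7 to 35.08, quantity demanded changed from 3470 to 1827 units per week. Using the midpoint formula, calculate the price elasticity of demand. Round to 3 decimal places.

-2.010

%Δq = (1827 − 3470)/[(3470 + 1827)/2] = -1643/2648.5 ≈ -0.6204.
%ΔP = (35.08 − 25.7)/[(25.7 + 35.08)/2] = 9.38/30.39 ≈ 0.3087.
Arc elasticity E = %Δq/%ΔP ≈ -0.6204/0.3087 ≈ -2.010.
|E| > 1: demand is elastic over this range.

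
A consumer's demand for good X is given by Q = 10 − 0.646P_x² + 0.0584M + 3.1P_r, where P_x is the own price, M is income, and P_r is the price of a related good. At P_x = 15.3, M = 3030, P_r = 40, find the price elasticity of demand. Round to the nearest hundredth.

At the given point, Q = 10 − 0.646(15.3)² + 0.0584(3030) + 3.1(40) = 10 − 151.2221 + 176.952 + 124 = 159.7299.
∂Q/∂P_x = −2·0.646·P_x = -19.7676, so E_p = -19.7676·(15.3/159.7299) ≈ -1.89.
|E_p| > 1: demand is elastic.

-1.89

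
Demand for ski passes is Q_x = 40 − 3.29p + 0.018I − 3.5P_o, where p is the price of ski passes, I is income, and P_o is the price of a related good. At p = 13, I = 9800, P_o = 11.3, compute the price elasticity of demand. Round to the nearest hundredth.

-0.32

Substituting, Q_x = 40 − 3.29(13) + 0.018(9800) − 3.5(11.3) = 40 − 42.77 + 176.4 − 39.55 = 134.08.
∂Q_x/∂p = −3.29, so E_p = (−3.29)·(13/134.08) ≈ -0.32.
|E_p| < 1: demand is inelastic.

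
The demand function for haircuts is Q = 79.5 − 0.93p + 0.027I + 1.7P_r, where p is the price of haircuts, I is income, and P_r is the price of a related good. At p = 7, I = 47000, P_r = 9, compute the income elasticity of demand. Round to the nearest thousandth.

Evaluating quantity at (p, I, P_r) gives Q = 79.5 − 0.93(7) + 0.027(47000) + 1.7(9) = 79.5 − 6.51 + 1269 + 15.3 = 1357.29.
∂Q/∂I = +0.027, so E_I = 0.027·(47000/1357.29) ≈ 0.935.
E_I ∈ (0,1): normal good (necessity).

0.935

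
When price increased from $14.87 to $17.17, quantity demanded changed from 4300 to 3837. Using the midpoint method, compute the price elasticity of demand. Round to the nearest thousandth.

%ΔQ = (3837 − 4300)/[(4300 + 3837)/2] = -463/4068.5 ≈ -0.1138.
%ΔP = (17.17 − 14.87)/[(14.87 + 17.17)/2] = 2.3/16.02 ≈ 0.1436.
Arc elasticity E = %ΔQ/%ΔP ≈ -0.1138/0.1436 ≈ -0.793.
|E| < 1: demand is inelastic over this range.

-0.793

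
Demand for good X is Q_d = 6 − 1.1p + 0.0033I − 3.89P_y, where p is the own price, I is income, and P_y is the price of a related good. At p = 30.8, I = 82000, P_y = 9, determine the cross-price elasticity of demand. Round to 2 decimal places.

-0.17

At the given point, Q_d = 6 − 1.1(30.8) + 0.0033(82000) − 3.89(9) = 6 − 33.88 + 270.6 − 35.01 = 207.71.
∂Q_d/∂P_y = −3.89, so E_xy = -3.89·(9/207.71) ≈ -0.17.
E_xy < 0: the goods are complements.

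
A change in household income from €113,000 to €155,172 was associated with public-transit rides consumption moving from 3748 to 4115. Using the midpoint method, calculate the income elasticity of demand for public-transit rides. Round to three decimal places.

0.297

%ΔQ = (4115 − 3748)/[(3748+4115)/2] = 367/3931.5 ≈ 0.0933.
%ΔI = (155,172 − 113,000)/[(113,000+155,172)/2] = 42172/134086 ≈ 0.3145.
E_I = %ΔQ/%ΔI ≈ 0.297.
E_I ∈ (0,1): normal good (necessity).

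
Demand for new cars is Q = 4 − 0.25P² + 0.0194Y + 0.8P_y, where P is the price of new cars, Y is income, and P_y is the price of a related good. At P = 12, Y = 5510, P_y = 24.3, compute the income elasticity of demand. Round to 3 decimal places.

1.133

First evaluate Q: 4 − 0.25(12)² + 0.0194(5510) + 0.8(24.3) = 4 − 36 + 106.894 + 19.44 = 94.334.
∂Q/∂Y = +0.0194, so E_I = 0.0194·(5510/94.334) ≈ 1.133.
E_I > 1: normal good (luxury).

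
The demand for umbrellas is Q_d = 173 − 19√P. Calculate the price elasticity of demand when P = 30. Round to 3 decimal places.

-0.755

At P = 30, Q_d = 68.9327.
dQ_d/dP = −19/(2√P) = −19/(2·5.4772).
Point elasticity E = (dQ_d/dP)·(P/Q_d) = -1.7345 × 30/68.9327 ≈ -0.755.
|E| < 1, so demand is inelastic at this price.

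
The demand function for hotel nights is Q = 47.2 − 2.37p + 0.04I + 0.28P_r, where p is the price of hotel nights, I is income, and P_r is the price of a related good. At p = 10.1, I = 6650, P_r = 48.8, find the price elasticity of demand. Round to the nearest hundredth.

-0.08

Q = 47.2 − 2.37(10.1) + 0.04(6650) + 0.28(48.8) = 47.2 − 23.937 + 266 + 13.664 = 302.927.
∂Q/∂p = −2.37, so E_p = (−2.37)·(10.1/302.927) ≈ -0.08.
|E_p| < 1: demand is inelastic.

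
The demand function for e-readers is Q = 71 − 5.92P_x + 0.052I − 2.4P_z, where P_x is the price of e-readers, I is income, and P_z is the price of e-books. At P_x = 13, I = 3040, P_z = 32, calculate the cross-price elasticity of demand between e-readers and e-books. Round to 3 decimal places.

Evaluating quantity at (P_x, I, P_z) gives Q = 71 − 5.92(13) + 0.052(3040) − 2.4(32) = 71 − 76.96 + 158.08 − 76.8 = 75.32.
∂Q/∂P_z = −2.4, so E_xy = -2.4·(32/75.32) ≈ -1.020.
E_xy < 0: the goods are complements.

-1.020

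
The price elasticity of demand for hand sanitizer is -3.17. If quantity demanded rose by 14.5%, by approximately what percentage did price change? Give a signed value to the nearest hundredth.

%ΔQ ≈ E × %ΔP ⇒ %ΔP = %ΔQ / E = (14.5%)/(-3.17) ≈ -4.57%.

-4.57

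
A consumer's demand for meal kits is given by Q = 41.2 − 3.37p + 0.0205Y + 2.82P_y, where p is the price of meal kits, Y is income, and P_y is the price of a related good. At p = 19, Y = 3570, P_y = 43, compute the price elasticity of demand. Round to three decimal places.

Substituting, Q = 41.2 − 3.37(19) + 0.0205(3570) + 2.82(43) = 41.2 − 64.03 + 73.185 + 121.26 = 171.615.
∂Q/∂p = −3.37, so E_p = (−3.37)·(19/171.615) ≈ -0.373.
|E_p| < 1: demand is inelastic.

-0.373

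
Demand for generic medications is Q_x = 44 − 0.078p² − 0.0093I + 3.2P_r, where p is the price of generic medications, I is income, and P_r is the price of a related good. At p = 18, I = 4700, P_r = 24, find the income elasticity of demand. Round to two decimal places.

Substituting, Q_x = 44 − 0.078(18)² − 0.0093(4700) + 3.2(24) = 44 − 25.272 − 43.71 + 76.8 = 51.818.
∂Q_x/∂I = −0.0093, so E_I = -0.0093·(4700/51.818) ≈ -0.84.
E_I < 0: inferior good.

-0.84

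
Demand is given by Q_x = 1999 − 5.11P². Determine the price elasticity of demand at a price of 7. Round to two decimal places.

-0.29

At P = 7, Q_x = 1748.61.
dQ_x/dP = −2·5.11·P = −71.54.
Point elasticity E = (dQ_x/dP)·(P/Q_x) = -71.54 × 7/1748.61 ≈ -0.29.
|E| < 1, so demand is inelastic at this price.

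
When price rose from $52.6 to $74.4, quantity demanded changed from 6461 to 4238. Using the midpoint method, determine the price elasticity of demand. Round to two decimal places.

%ΔQ = (4238 − 6461)/[(6461 + 4238)/2] = -2223/5349.5 ≈ -0.4156.
%Δp = (74.4 − 52.6)/[(52.6 + 74.4)/2] = 21.8/63.5 ≈ 0.3433.
Arc elasticity E = %ΔQ/%Δp ≈ -0.4156/0.3433 ≈ -1.21.
|E| > 1: demand is elastic over this range.

-1.21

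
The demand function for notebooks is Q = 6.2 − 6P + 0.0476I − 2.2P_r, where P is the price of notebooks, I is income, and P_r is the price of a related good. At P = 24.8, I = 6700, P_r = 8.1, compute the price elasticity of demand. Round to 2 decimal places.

-0.94

Substituting, Q = 6.2 − 6(24.8) + 0.0476(6700) − 2.2(8.1) = 6.2 − 148.8 + 318.92 − 17.82 = 158.5.
∂Q/∂P = −6, so E_p = (−6)·(24.8/158.5) ≈ -0.94.
|E_p| < 1: demand is inelastic.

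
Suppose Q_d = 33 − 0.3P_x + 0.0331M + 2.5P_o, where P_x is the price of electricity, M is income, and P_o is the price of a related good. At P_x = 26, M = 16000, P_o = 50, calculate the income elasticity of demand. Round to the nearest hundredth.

0.78

Evaluating quantity at (P_x, M, P_o) gives Q_d = 33 − 0.3(26) + 0.0331(16000) + 2.5(50) = 33 − 7.8 + 529.6 + 125 = 679.8.
∂Q_d/∂M = +0.0331, so E_I = 0.0331·(16000/679.8) ≈ 0.78.
E_I ∈ (0,1): normal good (necessity).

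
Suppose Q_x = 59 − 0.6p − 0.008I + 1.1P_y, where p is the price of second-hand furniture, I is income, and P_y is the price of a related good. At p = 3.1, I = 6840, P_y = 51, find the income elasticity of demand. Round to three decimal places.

-0.935

At the given point, Q_x = 59 − 0.6(3.1) − 0.008(6840) + 1.1(51) = 59 − 1.86 − 54.72 + 56.1 = 58.52.
∂Q_x/∂I = −0.008, so E_I = -0.008·(6840/58.52) ≈ -0.935.
E_I < 0: inferior good.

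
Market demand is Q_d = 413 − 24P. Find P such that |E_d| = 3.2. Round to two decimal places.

13.11

Set −bP/(a − bP) = −3.2 ⇒ bP = 3.2(a − bP) ⇒ bP(1+3.2) = 3.2·a.
P = 3.2·413/(24·4.2) ≈ 13.11.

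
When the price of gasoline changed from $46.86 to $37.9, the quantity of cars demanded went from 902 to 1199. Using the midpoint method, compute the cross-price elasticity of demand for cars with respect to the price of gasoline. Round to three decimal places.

%ΔQ_x = (1199 − 902)/[(902+1199)/2] = 297/1050.5 ≈ 0.2827.
%ΔP_y = (37.9 − 46.86)/[(46.86+37.9)/2] ≈ -0.2114.
E_xy = 0.2827/-0.2114 ≈ -1.337.
E_xy < 0, so cars and gasoline are complements.

-1.337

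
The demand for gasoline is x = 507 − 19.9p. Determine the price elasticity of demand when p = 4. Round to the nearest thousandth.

-0.186

At p = 4, x = 427.4.
dx/dp = −19.9.
Point elasticity E = (dx/dp)·(p/x) = -19.9 × 4/427.4 ≈ -0.186.
|E| < 1, so demand is inelastic at this price.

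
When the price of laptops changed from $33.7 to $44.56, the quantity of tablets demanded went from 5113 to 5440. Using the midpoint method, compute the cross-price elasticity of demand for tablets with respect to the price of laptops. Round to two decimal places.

0.22

%ΔQ_x = (5440 − 5113)/[(5113+5440)/2] = 327/5276.5 ≈ 0.0620.
%ΔP_y = (44.56 − 33.7)/[(33.7+44.56)/2] ≈ 0.2775.
E_xy = 0.0620/0.2775 ≈ 0.22.
E_xy > 0, so tablets and laptops are substitutes.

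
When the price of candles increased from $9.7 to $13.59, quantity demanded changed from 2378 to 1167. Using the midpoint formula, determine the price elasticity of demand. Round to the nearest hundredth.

%Δq = (1167 − 2378)/[(2378 + 1167)/2] = -1211/1772.5 ≈ -0.6832.
%ΔP = (13.59 − 9.7)/[(9.7 + 13.59)/2] = 3.89/11.645 ≈ 0.3340.
Arc elasticity E = %Δq/%ΔP ≈ -0.6832/0.3340 ≈ -2.05.
|E| > 1: demand is elastic over this range.

-2.05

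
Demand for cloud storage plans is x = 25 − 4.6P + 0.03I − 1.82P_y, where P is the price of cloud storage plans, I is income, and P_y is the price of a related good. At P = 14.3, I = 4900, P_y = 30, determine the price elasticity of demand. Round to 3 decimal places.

Evaluating quantity at (P, I, P_y) gives x = 25 − 4.6(14.3) + 0.03(4900) − 1.82(30) = 25 − 65.78 + 147 − 54.6 = 51.62.
∂x/∂P = −4.6, so E_p = (−4.6)·(14.3/51.62) ≈ -1.274.
|E_p| > 1: demand is elastic.

-1.274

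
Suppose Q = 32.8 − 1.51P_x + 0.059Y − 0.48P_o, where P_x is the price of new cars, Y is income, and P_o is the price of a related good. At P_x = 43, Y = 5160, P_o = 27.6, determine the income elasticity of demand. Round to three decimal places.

1.175

At the given point, Q = 32.8 − 1.51(43) + 0.059(5160) − 0.48(27.6) = 32.8 − 64.93 + 304.44 − 13.248 = 259.062.
∂Q/∂Y = +0.059, so E_I = 0.059·(5160/259.062) ≈ 1.175.
E_I > 1: normal good (luxury).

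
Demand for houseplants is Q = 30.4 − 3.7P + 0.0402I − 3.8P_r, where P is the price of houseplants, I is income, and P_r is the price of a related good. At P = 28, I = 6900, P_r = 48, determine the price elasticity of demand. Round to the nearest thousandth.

Q = 30.4 − 3.7(28) + 0.0402(6900) − 3.8(48) = 30.4 − 103.6 + 277.38 − 182.4 = 21.78.
∂Q/∂P = −3.7, so E_p = (−3.7)·(28/21.78) ≈ -4.757.
|E_p| > 1: demand is elastic.

-4.757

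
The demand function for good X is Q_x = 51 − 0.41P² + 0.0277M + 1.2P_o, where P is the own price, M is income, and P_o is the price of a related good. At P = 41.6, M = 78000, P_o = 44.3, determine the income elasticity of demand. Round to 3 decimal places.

1.389

At the given point, Q_x = 51 − 0.41(41.6)² + 0.0277(78000) + 1.2(44.3) = 51 − 709.5296 + 2160.6 + 53.16 = 1555.2304.
∂Q_x/∂M = +0.0277, so E_I = 0.0277·(78000/1555.2304) ≈ 1.389.
E_I > 1: normal good (luxury).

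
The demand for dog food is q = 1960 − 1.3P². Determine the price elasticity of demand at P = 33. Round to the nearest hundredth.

-5.20

At P = 33, q = 544.3.
dq/dP = −2·1.3·P = −85.8.
Point elasticity E = (dq/dP)·(P/q) = -85.8 × 33/544.3 ≈ -5.20.
|E| > 1, so demand is elastic at this price.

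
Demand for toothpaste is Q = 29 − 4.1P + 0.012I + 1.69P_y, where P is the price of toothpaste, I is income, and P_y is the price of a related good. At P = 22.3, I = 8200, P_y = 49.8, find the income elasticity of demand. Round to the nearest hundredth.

First evaluate Q: 29 − 4.1(22.3) + 0.012(8200) + 1.69(49.8) = 29 − 91.43 + 98.4 + 84.162 = 120.132.
∂Q/∂I = +0.012, so E_I = 0.012·(8200/120.132) ≈ 0.82.
E_I ∈ (0,1): normal good (necessity).

0.82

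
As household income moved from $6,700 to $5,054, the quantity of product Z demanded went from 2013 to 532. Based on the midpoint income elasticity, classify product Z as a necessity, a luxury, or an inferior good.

luxury

%ΔQ = (532 − 2013)/[(2013+532)/2] = -1481/1272.5 ≈ -1.1639.
%ΔI = (5,054 − 6,700)/[(6,700+5,054)/2] = -1646/5877 ≈ -0.2801.
E_I = %ΔQ/%ΔI ≈ 4.155.
E_I > 1: normal good (luxury).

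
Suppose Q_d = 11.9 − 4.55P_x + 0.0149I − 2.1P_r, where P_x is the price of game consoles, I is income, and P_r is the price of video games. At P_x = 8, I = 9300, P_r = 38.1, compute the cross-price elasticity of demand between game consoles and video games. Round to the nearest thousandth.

Q_d = 11.9 − 4.55(8) + 0.0149(9300) − 2.1(38.1) = 11.9 − 36.4 + 138.57 − 80.01 = 34.06.
∂Q_d/∂P_r = −2.1, so E_xy = -2.1·(38.1/34.06) ≈ -2.349.
E_xy < 0: the goods are complements.

-2.349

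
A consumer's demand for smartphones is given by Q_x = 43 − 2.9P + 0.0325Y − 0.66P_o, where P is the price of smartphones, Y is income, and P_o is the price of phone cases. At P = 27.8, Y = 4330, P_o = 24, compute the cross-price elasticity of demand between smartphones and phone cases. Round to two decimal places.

-0.18

First evaluate Q_x: 43 − 2.9(27.8) + 0.0325(4330) − 0.66(24) = 43 − 80.62 + 140.725 − 15.84 = 87.265.
∂Q_x/∂P_o = −0.66, so E_xy = -0.66·(24/87.265) ≈ -0.18.
E_xy < 0: the goods are complements.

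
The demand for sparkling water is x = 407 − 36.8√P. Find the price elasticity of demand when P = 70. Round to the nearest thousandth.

At P = 70, x = 99.1091.
dx/dP = −36.8/(2√P) = −36.8/(2·8.3666).
Point elasticity E = (dx/dP)·(P/x) = -2.1992 × 70/99.1091 ≈ -1.553.
|E| > 1, so demand is elastic at this price.

-1.553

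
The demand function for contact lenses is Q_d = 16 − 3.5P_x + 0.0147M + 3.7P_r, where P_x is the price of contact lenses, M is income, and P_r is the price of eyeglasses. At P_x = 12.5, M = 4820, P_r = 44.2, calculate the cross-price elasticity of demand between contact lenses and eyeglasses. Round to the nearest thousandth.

0.791

First evaluate Q_d: 16 − 3.5(12.5) + 0.0147(4820) + 3.7(44.2) = 16 − 43.75 + 70.854 + 163.54 = 206.644.
∂Q_d/∂P_r = +3.7, so E_xy = 3.7·(44.2/206.644) ≈ 0.791.
E_xy > 0: the goods are substitutes.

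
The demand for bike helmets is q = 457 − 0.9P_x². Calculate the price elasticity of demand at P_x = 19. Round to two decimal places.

-4.92

At P_x = 19, q = 132.1.
dq/dP_x = −2·0.9·P_x = −34.2.
Point elasticity E = (dq/dP_x)·(P_x/q) = -34.2 × 19/132.1 ≈ -4.92.
|E| > 1, so demand is elastic at this price.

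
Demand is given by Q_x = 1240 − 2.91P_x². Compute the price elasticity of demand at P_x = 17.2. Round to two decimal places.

At P_x = 17.2, Q_x = 379.1056.
dQ_x/dP_x = −2·2.91·P_x = −100.104.
Point elasticity E = (dQ_x/dP_x)·(P_x/Q_x) = -100.104 × 17.2/379.1056 ≈ -4.54.
|E| > 1, so demand is elastic at this price.

-4.54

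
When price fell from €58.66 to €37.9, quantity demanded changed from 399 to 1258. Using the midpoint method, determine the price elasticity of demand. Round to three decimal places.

-2.411

%Δq = (1258 − 399)/[(399 + 1258)/2] = 859/828.5 ≈ 1.0368.
%Δp = (37.9 − 58.66)/[(58.66 + 37.9)/2] = -20.76/48.28 ≈ -0.4300.
Arc elasticity E = %Δq/%Δp ≈ 1.0368/-0.4300 ≈ -2.411.
|E| > 1: demand is elastic over this range.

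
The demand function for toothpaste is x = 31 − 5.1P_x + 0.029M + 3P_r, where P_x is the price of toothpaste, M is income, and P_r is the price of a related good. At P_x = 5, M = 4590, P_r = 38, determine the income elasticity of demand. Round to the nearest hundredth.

0.53

Substituting, x = 31 − 5.1(5) + 0.029(4590) + 3(38) = 31 − 25.5 + 133.11 + 114 = 252.61.
∂x/∂M = +0.029, so E_I = 0.029·(4590/252.61) ≈ 0.53.
E_I ∈ (0,1): normal good (necessity).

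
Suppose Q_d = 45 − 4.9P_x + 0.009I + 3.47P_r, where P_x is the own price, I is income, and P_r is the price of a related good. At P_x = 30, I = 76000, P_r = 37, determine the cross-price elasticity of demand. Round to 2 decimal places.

0.18

Q_d = 45 − 4.9(30) + 0.009(76000) + 3.47(37) = 45 − 147 + 684 + 128.39 = 710.39.
∂Q_d/∂P_r = +3.47, so E_xy = 3.47·(37/710.39) ≈ 0.18.
E_xy > 0: the goods are substitutes.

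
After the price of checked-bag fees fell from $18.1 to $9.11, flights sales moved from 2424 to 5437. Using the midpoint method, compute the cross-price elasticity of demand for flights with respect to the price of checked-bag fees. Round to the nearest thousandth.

-1.160

%ΔQ_x = (5437 − 2424)/[(2424+5437)/2] = 3013/3930.5 ≈ 0.7666.
%ΔP_y = (9.11 − 18.1)/[(18.1+9.11)/2] ≈ -0.6608.
E_xy = 0.7666/-0.6608 ≈ -1.160.
E_xy < 0, so flights and checked-bag fees are complements.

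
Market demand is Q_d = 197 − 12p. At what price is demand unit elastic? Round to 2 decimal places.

8.21

For linear demand Q_d = a − bp, E = −bp/(a − bp). |E| = 1 ⇒ bp = a − bp ⇒ p = a/(2b).
p = 197/(2·12) ≈ 8.21.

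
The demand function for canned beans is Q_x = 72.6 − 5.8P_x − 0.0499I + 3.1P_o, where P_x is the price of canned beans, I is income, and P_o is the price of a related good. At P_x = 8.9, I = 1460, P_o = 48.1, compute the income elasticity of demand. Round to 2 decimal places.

-0.75

Evaluating quantity at (P_x, I, P_o) gives Q_x = 72.6 − 5.8(8.9) − 0.0499(1460) + 3.1(48.1) = 72.6 − 51.62 − 72.854 + 149.11 = 97.236.
∂Q_x/∂I = −0.0499, so E_I = -0.0499·(1460/97.236) ≈ -0.75.
E_I < 0: inferior good.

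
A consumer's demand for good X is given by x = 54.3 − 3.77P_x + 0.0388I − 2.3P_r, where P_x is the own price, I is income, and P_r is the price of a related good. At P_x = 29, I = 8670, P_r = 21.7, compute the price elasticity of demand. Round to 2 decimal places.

Substituting, x = 54.3 − 3.77(29) + 0.0388(8670) − 2.3(21.7) = 54.3 − 109.33 + 336.396 − 49.91 = 231.456.
∂x/∂P_x = −3.77, so E_p = (−3.77)·(29/231.456) ≈ -0.47.
|E_p| < 1: demand is inelastic.

-0.47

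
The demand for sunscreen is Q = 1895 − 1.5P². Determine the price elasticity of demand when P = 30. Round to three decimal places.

-4.954

At P = 30, Q = 545.
dQ/dP = −2·1.5·P = −90.
Point elasticity E = (dQ/dP)·(P/Q) = -90 × 30/545 ≈ -4.954.
|E| > 1, so demand is elastic at this price.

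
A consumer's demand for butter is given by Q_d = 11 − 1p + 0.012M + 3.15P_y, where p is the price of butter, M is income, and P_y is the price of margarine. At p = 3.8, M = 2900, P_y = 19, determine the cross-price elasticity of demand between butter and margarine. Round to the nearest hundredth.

First evaluate Q_d: 11 − 1(3.8) + 0.012(2900) + 3.15(19) = 11 − 3.8 + 34.8 + 59.85 = 101.85.
∂Q_d/∂P_y = +3.15, so E_xy = 3.15·(19/101.85) ≈ 0.59.
E_xy > 0: the goods are substitutes.

0.59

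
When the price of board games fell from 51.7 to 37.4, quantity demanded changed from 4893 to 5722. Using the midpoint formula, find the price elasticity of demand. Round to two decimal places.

%Δq = (5722 − 4893)/[(4893 + 5722)/2] = 829/5307.5 ≈ 0.1562.
%ΔP = (37.4 − 51.7)/[(51.7 + 37.4)/2] = -14.3/44.55 ≈ -0.3210.
Arc elasticity E = %Δq/%ΔP ≈ 0.1562/-0.3210 ≈ -0.49.
|E| < 1: demand is inelastic over this range.

-0.49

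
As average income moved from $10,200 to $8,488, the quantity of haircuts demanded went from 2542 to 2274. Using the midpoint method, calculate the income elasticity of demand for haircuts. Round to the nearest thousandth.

0.607

%ΔQ = (2274 − 2542)/[(2542+2274)/2] = -268/2408 ≈ -0.1113.
%ΔI = (8,488 − 10,200)/[(10,200+8,488)/2] = -1712/9344 ≈ -0.1832.
E_I = %ΔQ/%ΔI ≈ 0.607.
E_I ∈ (0,1): normal good (necessity).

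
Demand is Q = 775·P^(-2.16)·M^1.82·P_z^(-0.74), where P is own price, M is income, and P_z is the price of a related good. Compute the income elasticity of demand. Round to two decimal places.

1.82

For a Cobb–Douglas (constant-elasticity) form Q = A·M^α·…, the elasticity with respect to M equals the exponent α at every point.
Here the exponent on M is 1.82, so the income elasticity of demand is 1.82.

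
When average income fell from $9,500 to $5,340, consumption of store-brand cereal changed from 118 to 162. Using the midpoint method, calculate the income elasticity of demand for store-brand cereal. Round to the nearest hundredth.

-0.56

%ΔQ = (162 − 118)/[(118+162)/2] = 44/140 ≈ 0.3143.
%ΔI = (5,340 − 9,500)/[(9,500+5,340)/2] = -4160/7420 ≈ -0.5606.
E_I = %ΔQ/%ΔI ≈ -0.56.
E_I < 0: inferior good.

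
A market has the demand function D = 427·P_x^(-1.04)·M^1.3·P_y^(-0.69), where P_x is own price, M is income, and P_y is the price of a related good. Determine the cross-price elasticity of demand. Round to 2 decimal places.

-0.69

For a Cobb–Douglas (constant-elasticity) form D = A·P_y^α·…, the elasticity with respect to P_y equals the exponent α at every point.
Here the exponent on P_y is -0.69, so the cross-price elasticity of demand is -0.69.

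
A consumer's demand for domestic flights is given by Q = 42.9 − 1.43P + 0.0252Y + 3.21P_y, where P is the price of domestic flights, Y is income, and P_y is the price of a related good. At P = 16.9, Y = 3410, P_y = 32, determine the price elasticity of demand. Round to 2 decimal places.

Q = 42.9 − 1.43(16.9) + 0.0252(3410) + 3.21(32) = 42.9 − 24.167 + 85.932 + 102.72 = 207.385.
∂Q/∂P = −1.43, so E_p = (−1.43)·(16.9/207.385) ≈ -0.12.
|E_p| < 1: demand is inelastic.

-0.12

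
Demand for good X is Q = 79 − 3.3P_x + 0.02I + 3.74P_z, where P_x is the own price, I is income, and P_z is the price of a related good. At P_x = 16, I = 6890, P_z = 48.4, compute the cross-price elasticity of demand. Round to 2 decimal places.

At the given point, Q = 79 − 3.3(16) + 0.02(6890) + 3.74(48.4) = 79 − 52.8 + 137.8 + 181.016 = 345.016.
∂Q/∂P_z = +3.74, so E_xy = 3.74·(48.4/345.016) ≈ 0.52.
E_xy > 0: the goods are substitutes.

0.52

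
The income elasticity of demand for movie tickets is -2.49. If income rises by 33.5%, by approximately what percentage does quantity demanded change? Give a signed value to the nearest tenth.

%ΔQ ≈ E × %ΔI = (-2.49) × (33.5%) ≈ -83.4%.

-83.4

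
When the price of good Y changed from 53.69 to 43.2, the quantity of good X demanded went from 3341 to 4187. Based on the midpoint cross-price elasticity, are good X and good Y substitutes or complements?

%ΔQ_x = (4187 − 3341)/[(3341+4187)/2] = 846/3764 ≈ 0.2248.
%ΔP_y = (43.2 − 53.69)/[(53.69+43.2)/2] ≈ -0.2165.
E_xy = 0.2248/-0.2165 ≈ -1.038.
E_xy < 0, so the goods are complements.

complements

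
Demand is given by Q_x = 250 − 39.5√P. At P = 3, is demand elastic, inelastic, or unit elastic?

inelastic

At P = 3, Q_x = 181.584.
dQ_x/dP = −39.5/(2√P) = −39.5/(2·1.7321).
Point elasticity E = (dQ_x/dP)·(P/Q_x) = -11.4027 × 3/181.584 ≈ -0.188.
|E| ≈ 0.188 < 1, so demand is inelastic.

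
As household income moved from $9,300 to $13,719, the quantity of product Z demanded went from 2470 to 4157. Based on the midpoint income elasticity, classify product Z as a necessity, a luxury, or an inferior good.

luxury

%ΔQ = (4157 − 2470)/[(2470+4157)/2] = 1687/3313.5 ≈ 0.5091.
%ΔM = (13,719 − 9,300)/[(9,300+13,719)/2] = 4419/11509.5 ≈ 0.3839.
E_I = %ΔQ/%ΔM ≈ 1.326.
E_I > 1: normal good (luxury).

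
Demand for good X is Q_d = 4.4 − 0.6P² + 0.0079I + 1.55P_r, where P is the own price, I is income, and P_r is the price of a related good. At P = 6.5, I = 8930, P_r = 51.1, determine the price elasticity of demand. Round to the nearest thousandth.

-0.394

Evaluating quantity at (P, I, P_r) gives Q_d = 4.4 − 0.6(6.5)² + 0.0079(8930) + 1.55(51.1) = 4.4 − 25.35 + 70.547 + 79.205 = 128.802.
∂Q_d/∂P = −2·0.6·P = -7.8, so E_p = -7.8·(6.5/128.802) ≈ -0.394.
|E_p| < 1: demand is inelastic.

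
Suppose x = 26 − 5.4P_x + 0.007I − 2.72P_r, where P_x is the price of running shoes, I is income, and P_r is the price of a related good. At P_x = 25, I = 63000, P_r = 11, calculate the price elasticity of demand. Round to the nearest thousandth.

x = 26 − 5.4(25) + 0.007(63000) − 2.72(11) = 26 − 135 + 441 − 29.92 = 302.08.
∂x/∂P_x = −5.4, so E_p = (−5.4)·(25/302.08) ≈ -0.447.
|E_p| < 1: demand is inelastic.

-0.447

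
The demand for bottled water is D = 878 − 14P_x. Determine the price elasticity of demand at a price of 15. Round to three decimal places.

-0.314

At P_x = 15, D = 668.
dD/dP_x = −14.
Point elasticity E = (dD/dP_x)·(P_x/D) = -14 × 15/668 ≈ -0.314.
|E| < 1, so demand is inelastic at this price.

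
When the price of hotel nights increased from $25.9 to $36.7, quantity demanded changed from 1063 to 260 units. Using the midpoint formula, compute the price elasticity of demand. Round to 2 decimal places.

%Δq = (260 − 1063)/[(1063 + 260)/2] = -803/661.5 ≈ -1.2139.
%Δp = (36.7 − 25.9)/[(25.9 + 36.7)/2] = 10.8/31.3 ≈ 0.3450.
Arc elasticity E = %Δq/%Δp ≈ -1.2139/0.3450 ≈ -3.52.
|E| > 1: demand is elastic over this range.

-3.52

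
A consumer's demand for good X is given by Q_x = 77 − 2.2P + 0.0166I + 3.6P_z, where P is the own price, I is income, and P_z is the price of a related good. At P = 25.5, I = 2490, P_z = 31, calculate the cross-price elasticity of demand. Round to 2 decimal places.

At the given point, Q_x = 77 − 2.2(25.5) + 0.0166(2490) + 3.6(31) = 77 − 56.1 + 41.334 + 111.6 = 173.834.
∂Q_x/∂P_z = +3.6, so E_xy = 3.6·(31/173.834) ≈ 0.64.
E_xy > 0: the goods are substitutes.

0.64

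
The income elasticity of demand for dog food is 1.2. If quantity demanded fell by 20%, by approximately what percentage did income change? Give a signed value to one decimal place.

-16.7

%ΔQ ≈ E × %ΔI ⇒ %ΔI = %ΔQ / E = (-20%)/(1.2) ≈ -16.7%.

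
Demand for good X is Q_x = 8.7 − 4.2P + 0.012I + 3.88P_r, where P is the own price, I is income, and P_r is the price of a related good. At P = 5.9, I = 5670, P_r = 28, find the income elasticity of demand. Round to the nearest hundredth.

Q_x = 8.7 − 4.2(5.9) + 0.012(5670) + 3.88(28) = 8.7 − 24.78 + 68.04 + 108.64 = 160.6.
∂Q_x/∂I = +0.012, so E_I = 0.012·(5670/160.6) ≈ 0.42.
E_I ∈ (0,1): normal good (necessity).

0.42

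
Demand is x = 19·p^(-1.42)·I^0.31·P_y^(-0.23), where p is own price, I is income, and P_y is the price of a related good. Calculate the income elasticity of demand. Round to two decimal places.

For a Cobb–Douglas (constant-elasticity) form x = A·I^α·…, the elasticity with respect to I equals the exponent α at every point.
Here the exponent on I is 0.31, so the income elasticity of demand is 0.31.

0.31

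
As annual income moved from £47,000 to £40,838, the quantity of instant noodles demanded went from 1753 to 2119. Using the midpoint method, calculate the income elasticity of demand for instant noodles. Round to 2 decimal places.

-1.35

%ΔQ = (2119 − 1753)/[(1753+2119)/2] = 366/1936 ≈ 0.1890.
%ΔI = (40,838 − 47,000)/[(47,000+40,838)/2] = -6162/43919 ≈ -0.1403.
E_I = %ΔQ/%ΔI ≈ -1.35.
E_I < 0: inferior good.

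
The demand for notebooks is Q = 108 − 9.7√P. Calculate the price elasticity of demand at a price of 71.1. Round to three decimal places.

-1.560

At P = 71.1, Q = 26.2088.
dQ/dP = −9.7/(2√P) = −9.7/(2·8.4321).
Point elasticity E = (dQ/dP)·(P/Q) = -0.5752 × 71.1/26.2088 ≈ -1.560.
|E| > 1, so demand is elastic at this price.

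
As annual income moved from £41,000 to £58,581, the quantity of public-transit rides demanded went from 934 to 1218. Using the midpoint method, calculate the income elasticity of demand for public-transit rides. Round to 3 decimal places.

0.747

%ΔQ = (1218 − 934)/[(934+1218)/2] = 284/1076 ≈ 0.2639.
%ΔI = (58,581 − 41,000)/[(41,000+58,581)/2] = 17581/49790.5 ≈ 0.3531.
E_I = %ΔQ/%ΔI ≈ 0.747.
E_I ∈ (0,1): normal good (necessity).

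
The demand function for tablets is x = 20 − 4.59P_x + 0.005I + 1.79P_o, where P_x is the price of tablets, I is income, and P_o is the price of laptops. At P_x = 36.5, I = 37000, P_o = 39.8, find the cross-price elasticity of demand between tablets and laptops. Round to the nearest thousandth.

Substituting, x = 20 − 4.59(36.5) + 0.005(37000) + 1.79(39.8) = 20 − 167.535 + 185 + 71.242 = 108.707.
∂x/∂P_o = +1.79, so E_xy = 1.79·(39.8/108.707) ≈ 0.655.
E_xy > 0: the goods are substitutes.

0.655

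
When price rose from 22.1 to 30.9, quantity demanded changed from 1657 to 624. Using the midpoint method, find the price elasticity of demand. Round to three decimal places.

-2.728

%Δq = (624 − 1657)/[(1657 + 624)/2] = -1033/1140.5 ≈ -0.9057.
%Δp = (30.9 − 22.1)/[(22.1 + 30.9)/2] = 8.8/26.5 ≈ 0.3321.
Arc elasticity E = %Δq/%Δp ≈ -0.9057/0.3321 ≈ -2.728.
|E| > 1: demand is elastic over this range.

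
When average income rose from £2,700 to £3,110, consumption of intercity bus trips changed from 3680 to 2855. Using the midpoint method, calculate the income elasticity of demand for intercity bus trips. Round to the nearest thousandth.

%ΔQ = (2855 − 3680)/[(3680+2855)/2] = -825/3267.5 ≈ -0.2525.
%ΔY = (3,110 − 2,700)/[(2,700+3,110)/2] = 410/2905 ≈ 0.1411.
E_I = %ΔQ/%ΔY ≈ -1.789.
E_I < 0: inferior good.

-1.789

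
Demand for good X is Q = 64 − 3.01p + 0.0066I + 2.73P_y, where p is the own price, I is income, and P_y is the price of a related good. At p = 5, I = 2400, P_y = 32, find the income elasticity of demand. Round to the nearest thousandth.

Q = 64 − 3.01(5) + 0.0066(2400) + 2.73(32) = 64 − 15.05 + 15.84 + 87.36 = 152.15.
∂Q/∂I = +0.0066, so E_I = 0.0066·(2400/152.15) ≈ 0.104.
E_I ∈ (0,1): normal good (necessity).

0.104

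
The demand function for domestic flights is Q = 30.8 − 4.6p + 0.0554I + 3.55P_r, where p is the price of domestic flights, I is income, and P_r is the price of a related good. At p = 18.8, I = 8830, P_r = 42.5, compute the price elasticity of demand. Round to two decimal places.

At the given point, Q = 30.8 − 4.6(18.8) + 0.0554(8830) + 3.55(42.5) = 30.8 − 86.48 + 489.182 + 150.875 = 584.377.
∂Q/∂p = −4.6, so E_p = (−4.6)·(18.8/584.377) ≈ -0.15.
|E_p| < 1: demand is inelastic.

-0.15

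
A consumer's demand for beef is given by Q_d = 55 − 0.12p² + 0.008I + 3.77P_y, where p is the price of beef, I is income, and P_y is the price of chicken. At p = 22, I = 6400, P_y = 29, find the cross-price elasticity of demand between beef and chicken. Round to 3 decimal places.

First evaluate Q_d: 55 − 0.12(22)² + 0.008(6400) + 3.77(29) = 55 − 58.08 + 51.2 + 109.33 = 157.45.
∂Q_d/∂P_y = +3.77, so E_xy = 3.77·(29/157.45) ≈ 0.694.
E_xy > 0: the goods are substitutes.

0.694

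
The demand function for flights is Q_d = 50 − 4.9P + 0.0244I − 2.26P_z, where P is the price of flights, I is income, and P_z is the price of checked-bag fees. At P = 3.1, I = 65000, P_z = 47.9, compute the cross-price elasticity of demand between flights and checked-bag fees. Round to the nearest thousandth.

-0.072

First evaluate Q_d: 50 − 4.9(3.1) + 0.0244(65000) − 2.26(47.9) = 50 − 15.19 + 1586 − 108.254 = 1512.556.
∂Q_d/∂P_z = −2.26, so E_xy = -2.26·(47.9/1512.556) ≈ -0.072.
E_xy < 0: the goods are complements.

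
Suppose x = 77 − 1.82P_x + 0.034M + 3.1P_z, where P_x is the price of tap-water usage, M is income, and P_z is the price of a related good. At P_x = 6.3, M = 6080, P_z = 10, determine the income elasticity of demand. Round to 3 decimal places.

0.682

Evaluating quantity at (P_x, M, P_z) gives x = 77 − 1.82(6.3) + 0.034(6080) + 3.1(10) = 77 − 11.466 + 206.72 + 31 = 303.254.
∂x/∂M = +0.034, so E_I = 0.034·(6080/303.254) ≈ 0.682.
E_I ∈ (0,1): normal good (necessity).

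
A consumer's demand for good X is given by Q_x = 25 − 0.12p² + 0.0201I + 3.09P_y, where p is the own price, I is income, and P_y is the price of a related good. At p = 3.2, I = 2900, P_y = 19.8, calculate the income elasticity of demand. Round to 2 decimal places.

At the given point, Q_x = 25 − 0.12(3.2)² + 0.0201(2900) + 3.09(19.8) = 25 − 1.2288 + 58.29 + 61.182 = 143.2432.
∂Q_x/∂I = +0.0201, so E_I = 0.0201·(2900/143.2432) ≈ 0.41.
E_I ∈ (0,1): normal good (necessity).

0.41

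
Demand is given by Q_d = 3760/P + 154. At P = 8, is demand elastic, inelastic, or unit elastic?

inelastic

At P = 8, Q_d = 624.
dQ_d/dP = −3760/P² = −58.75.
Point elasticity E = (dQ_d/dP)·(P/Q_d) = -58.75 × 8/624 ≈ -0.753.
|E| ≈ 0.753 < 1, so demand is inelastic.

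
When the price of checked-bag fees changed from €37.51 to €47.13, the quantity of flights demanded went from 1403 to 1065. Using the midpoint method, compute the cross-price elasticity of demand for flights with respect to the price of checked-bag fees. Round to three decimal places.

-1.205

%ΔQ_x = (1065 − 1403)/[(1403+1065)/2] = -338/1234 ≈ -0.2739.
%ΔP_y = (47.13 − 37.51)/[(37.51+47.13)/2] ≈ 0.2273.
E_xy = -0.2739/0.2273 ≈ -1.205.
E_xy < 0, so flights and checked-bag fees are complements.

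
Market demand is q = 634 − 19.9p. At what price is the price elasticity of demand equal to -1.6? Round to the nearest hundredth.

Set −bp/(a − bp) = −1.6 ⇒ bp = 1.6(a − bp) ⇒ bp(1+1.6) = 1.6·a.
p = 1.6·634/(19.9·2.6) ≈ 19.61.

19.61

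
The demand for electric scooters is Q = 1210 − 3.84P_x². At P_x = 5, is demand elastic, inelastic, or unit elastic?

At P_x = 5, Q = 1114.
dQ/dP_x = −2·3.84·P_x = −38.4.
Point elasticity E = (dQ/dP_x)·(P_x/Q) = -38.4 × 5/1114 ≈ -0.172.
|E| ≈ 0.172 < 1, so demand is inelastic.

inelastic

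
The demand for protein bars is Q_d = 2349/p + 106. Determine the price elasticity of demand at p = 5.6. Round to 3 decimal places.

-0.798

At p = 5.6, Q_d = 525.4643.
dQ_d/dp = −2349/p² = −74.9043.
Point elasticity E = (dQ_d/dp)·(p/Q_d) = -74.9043 × 5.6/525.4643 ≈ -0.798.
|E| < 1, so demand is inelastic at this price.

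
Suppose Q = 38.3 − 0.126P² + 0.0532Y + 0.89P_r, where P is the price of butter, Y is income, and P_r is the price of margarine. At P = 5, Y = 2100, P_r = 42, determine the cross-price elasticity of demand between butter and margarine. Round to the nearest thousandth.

0.203

Q = 38.3 − 0.126(5)² + 0.0532(2100) + 0.89(42) = 38.3 − 3.15 + 111.72 + 37.38 = 184.25.
∂Q/∂P_r = +0.89, so E_xy = 0.89·(42/184.25) ≈ 0.203.
E_xy > 0: the goods are substitutes.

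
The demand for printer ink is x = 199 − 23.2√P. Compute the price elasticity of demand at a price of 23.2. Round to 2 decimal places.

At P = 23.2, x = 87.254.
dx/dP = −23.2/(2√P) = −23.2/(2·4.8166).
Point elasticity E = (dx/dP)·(P/x) = -2.4083 × 23.2/87.254 ≈ -0.64.
|E| < 1, so demand is inelastic at this price.

-0.64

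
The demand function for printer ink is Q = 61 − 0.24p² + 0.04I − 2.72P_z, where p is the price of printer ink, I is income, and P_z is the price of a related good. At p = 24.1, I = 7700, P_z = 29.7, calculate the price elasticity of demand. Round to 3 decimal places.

-1.873

Substituting, Q = 61 − 0.24(24.1)² + 0.04(7700) − 2.72(29.7) = 61 − 139.3944 + 308 − 80.784 = 148.8216.
∂Q/∂p = −2·0.24·p = -11.568, so E_p = -11.568·(24.1/148.8216) ≈ -1.873.
|E_p| > 1: demand is elastic.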